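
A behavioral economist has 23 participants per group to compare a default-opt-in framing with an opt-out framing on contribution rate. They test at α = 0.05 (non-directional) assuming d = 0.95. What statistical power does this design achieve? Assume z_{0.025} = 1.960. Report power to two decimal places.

power ≈ 0.90

For two equal groups, power = Φ(d·√(n/2) − z_{α/2}).
d·√(n/2) = 0.95 × √(23/2) = 0.95 × 3.391 = 3.222.
z_β = 3.222 − 1.960 = 1.262.
Power = Φ(1.262) = 0.896.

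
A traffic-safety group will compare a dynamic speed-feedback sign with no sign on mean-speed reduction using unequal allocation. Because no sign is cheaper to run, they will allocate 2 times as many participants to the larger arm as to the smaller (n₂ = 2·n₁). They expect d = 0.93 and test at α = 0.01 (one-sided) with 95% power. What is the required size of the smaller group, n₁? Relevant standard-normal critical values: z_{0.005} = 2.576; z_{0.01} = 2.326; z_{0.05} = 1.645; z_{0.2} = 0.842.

n₁ = 28

With allocation ratio k = n₂/n₁ = 2, Var(x̄₁−x̄₂) = σ²(1/n₁ + 1/(k·n₁)) = σ²·(k+1)/(k·n₁).
So n₁ = (1 + 1/k)·((z_{α} + z_β)/d)² = 1.500 × (3.971/0.93)².
n₁ = 1.500 × 18.23 = 27.3.
Round up: n₁ = 28, giving n₂ = 2 × 28 = 56.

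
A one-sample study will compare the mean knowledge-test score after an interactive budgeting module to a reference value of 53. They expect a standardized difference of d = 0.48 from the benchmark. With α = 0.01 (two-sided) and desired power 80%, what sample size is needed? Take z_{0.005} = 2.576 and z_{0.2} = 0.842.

For a one-sample test: n = ((z_{α/2} + z_β) / d)².
z_{α/2} + z_β = 2.576 + 0.842 = 3.418.
n = (3.418 / 0.48)² = 7.121² = 50.71.
Round up.

n = 51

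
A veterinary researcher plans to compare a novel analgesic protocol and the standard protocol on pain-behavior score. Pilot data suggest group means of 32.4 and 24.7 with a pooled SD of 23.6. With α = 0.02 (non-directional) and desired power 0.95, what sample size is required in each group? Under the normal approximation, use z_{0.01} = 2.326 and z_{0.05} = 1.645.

n = 297 per group

Cohen's d = |M₁ − M₂| / SD_pooled = |32.4 − 24.7| / 23.6 = 7.7 / 23.6 = 0.326.
For two independent groups with equal n: n = 2·((z_{α/2} + z_β) / d)².
z_{α/2} + z_β = 2.326 + 1.645 = 3.971.
n = 2 × (3.971 / 0.326)² = 2 × 12.181² = 2 × 148.38 = 296.8.
Round up to the next whole participant.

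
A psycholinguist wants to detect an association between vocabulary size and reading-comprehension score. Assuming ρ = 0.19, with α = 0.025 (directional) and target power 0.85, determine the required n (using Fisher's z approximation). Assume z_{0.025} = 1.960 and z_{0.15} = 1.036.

n = 246

Fisher's z: C = ½·ln((1+r)/(1−r)) = ½·ln(1.4691) = 0.1923.
n = ((z_{α} + z_β)/C)² + 3.
(1.960 + 1.036) / 0.1923 = 2.996 / 0.1923 = 15.580.
n = 15.580² + 3 = 242.73 + 3 = 245.7.
Round up.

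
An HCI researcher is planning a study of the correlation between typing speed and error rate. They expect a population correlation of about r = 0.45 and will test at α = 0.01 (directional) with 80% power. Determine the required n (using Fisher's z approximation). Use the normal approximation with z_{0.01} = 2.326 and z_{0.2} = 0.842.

Fisher's z: C = ½·ln((1+r)/(1−r)) = ½·ln(2.6364) = 0.4847.
n = ((z_{α} + z_β)/C)² + 3.
(2.326 + 0.842) / 0.4847 = 3.168 / 0.4847 = 6.536.
n = 6.536² + 3 = 42.72 + 3 = 45.7.
Round up.

n = 46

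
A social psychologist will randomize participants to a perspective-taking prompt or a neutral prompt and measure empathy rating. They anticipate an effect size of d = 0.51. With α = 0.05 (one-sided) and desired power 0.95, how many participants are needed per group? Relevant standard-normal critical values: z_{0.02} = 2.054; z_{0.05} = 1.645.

n = 84 per group

For two independent groups with equal n: n = 2·((z_{α} + z_β) / d)².
z_{α} + z_β = 1.645 + 1.645 = 3.290.
n = 2 × (3.290 / 0.51)² = 2 × 6.451² = 2 × 41.62 = 83.2.
Round up to the next whole participant.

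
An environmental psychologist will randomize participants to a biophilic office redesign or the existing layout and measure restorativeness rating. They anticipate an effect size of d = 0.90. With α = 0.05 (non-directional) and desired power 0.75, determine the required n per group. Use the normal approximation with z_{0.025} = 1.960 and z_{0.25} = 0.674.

For two independent groups with equal n: n = 2·((z_{α/2} + z_β) / d)².
z_{α/2} + z_β = 1.960 + 0.674 = 2.634.
n = 2 × (2.634 / 0.90)² = 2 × 2.927² = 2 × 8.57 = 17.1.
Round up to the next whole participant.

n = 18 per group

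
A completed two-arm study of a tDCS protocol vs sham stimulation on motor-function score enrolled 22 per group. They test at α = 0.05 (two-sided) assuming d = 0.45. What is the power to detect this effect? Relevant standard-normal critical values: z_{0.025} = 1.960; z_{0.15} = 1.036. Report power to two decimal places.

For two equal groups, power = Φ(d·√(n/2) − z_{α/2}).
d·√(n/2) = 0.45 × √(22/2) = 0.45 × 3.317 = 1.492.
z_β = 1.492 − 1.960 = -0.468.
Power = Φ(-0.468) = 0.320.

power ≈ 0.32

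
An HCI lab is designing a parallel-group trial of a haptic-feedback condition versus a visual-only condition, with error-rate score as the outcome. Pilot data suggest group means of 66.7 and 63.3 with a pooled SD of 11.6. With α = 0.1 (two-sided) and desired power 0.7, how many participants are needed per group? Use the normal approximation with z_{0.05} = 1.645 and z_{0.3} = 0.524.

n = 110 per group

Cohen's d = |M₁ − M₂| / SD_pooled = |66.7 − 63.3| / 11.6 = 3.4 / 11.6 = 0.293.
For two independent groups with equal n: n = 2·((z_{α/2} + z_β) / d)².
z_{α/2} + z_β = 1.645 + 0.524 = 2.169.
n = 2 × (2.169 / 0.293)² = 2 × 7.403² = 2 × 54.80 = 109.6.
Round up to the next whole participant.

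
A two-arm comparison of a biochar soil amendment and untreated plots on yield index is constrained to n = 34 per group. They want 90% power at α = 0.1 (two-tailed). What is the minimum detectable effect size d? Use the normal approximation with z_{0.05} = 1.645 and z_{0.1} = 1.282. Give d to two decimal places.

d_min ≈ 0.71

For two independent groups of n = 34 each: d_min = (z_{α/2} + z_β)·√(2/n).
z-sum = 1.645 + 1.282 = 2.927.
d_min = 2.927 × √(2/34) = 2.927 × 0.2425 = 0.710.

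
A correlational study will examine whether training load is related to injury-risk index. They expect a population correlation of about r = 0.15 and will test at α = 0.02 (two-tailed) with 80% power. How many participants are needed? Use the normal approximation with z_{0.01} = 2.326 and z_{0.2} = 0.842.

Fisher's z: C = ½·ln((1+r)/(1−r)) = ½·ln(1.3529) = 0.1511.
n = ((z_{α/2} + z_β)/C)² + 3.
(2.326 + 0.842) / 0.1511 = 3.168 / 0.1511 = 20.966.
n = 20.966² + 3 = 439.58 + 3 = 442.6.
Round up.

n = 443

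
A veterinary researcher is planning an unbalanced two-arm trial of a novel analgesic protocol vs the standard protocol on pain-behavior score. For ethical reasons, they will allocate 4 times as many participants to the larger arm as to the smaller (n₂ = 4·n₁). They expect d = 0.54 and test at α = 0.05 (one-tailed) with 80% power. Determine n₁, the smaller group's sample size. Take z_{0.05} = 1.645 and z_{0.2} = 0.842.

n₁ = 27

With allocation ratio k = n₂/n₁ = 4, Var(x̄₁−x̄₂) = σ²(1/n₁ + 1/(k·n₁)) = σ²·(k+1)/(k·n₁).
So n₁ = (1 + 1/k)·((z_{α} + z_β)/d)² = 1.250 × (2.487/0.54)².
n₁ = 1.250 × 21.21 = 26.5.
Round up: n₁ = 27, giving n₂ = 4 × 27 = 108.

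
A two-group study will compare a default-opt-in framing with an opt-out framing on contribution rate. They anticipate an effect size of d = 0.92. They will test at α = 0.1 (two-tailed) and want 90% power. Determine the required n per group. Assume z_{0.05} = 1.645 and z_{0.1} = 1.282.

For two independent groups with equal n: n = 2·((z_{α/2} + z_β) / d)².
z_{α/2} + z_β = 1.645 + 1.282 = 2.927.
n = 2 × (2.927 / 0.92)² = 2 × 3.182² = 2 × 10.12 = 20.2.
Round up to the next whole participant.

n = 21 per group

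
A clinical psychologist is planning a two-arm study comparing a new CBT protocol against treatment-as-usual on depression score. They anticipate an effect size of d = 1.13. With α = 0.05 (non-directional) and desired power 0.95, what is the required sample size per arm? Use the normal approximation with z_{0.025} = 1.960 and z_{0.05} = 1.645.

For two independent groups with equal n: n = 2·((z_{α/2} + z_β) / d)².
z_{α/2} + z_β = 1.960 + 1.645 = 3.605.
n = 2 × (3.605 / 1.13)² = 2 × 3.190² = 2 × 10.18 = 20.4.
Round up to the next whole participant.

n = 21 per group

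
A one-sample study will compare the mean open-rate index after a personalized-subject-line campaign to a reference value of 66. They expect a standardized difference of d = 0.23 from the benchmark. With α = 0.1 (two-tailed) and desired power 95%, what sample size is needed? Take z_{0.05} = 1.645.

n = 205

For a one-sample test: n = ((z_{α/2} + z_β) / d)².
z_{α/2} + z_β = 1.645 + 1.645 = 3.290.
n = (3.290 / 0.23)² = 14.304² = 204.61.
Round up.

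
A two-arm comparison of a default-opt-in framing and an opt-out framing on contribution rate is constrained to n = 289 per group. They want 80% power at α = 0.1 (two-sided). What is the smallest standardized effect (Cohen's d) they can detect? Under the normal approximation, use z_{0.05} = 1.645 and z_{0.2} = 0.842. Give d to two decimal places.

d_min ≈ 0.21

For two independent groups of n = 289 each: d_min = (z_{α/2} + z_β)·√(2/n).
z-sum = 1.645 + 0.842 = 2.487.
d_min = 2.487 × √(2/289) = 2.487 × 0.0832 = 0.207.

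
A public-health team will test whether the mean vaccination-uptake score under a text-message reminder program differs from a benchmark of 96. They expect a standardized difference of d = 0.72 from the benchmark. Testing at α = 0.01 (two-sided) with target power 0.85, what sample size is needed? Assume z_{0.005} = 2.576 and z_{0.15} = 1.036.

For a one-sample test: n = ((z_{α/2} + z_β) / d)².
z_{α/2} + z_β = 2.576 + 1.036 = 3.612.
n = (3.612 / 0.72)² = 5.017² = 25.17.
Round up.

n = 26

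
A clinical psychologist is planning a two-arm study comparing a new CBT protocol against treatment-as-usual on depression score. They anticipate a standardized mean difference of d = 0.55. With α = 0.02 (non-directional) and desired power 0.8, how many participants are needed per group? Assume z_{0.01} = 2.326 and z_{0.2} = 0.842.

For two independent groups with equal n: n = 2·((z_{α/2} + z_β) / d)².
z_{α/2} + z_β = 2.326 + 0.842 = 3.168.
n = 2 × (3.168 / 0.55)² = 2 × 5.760² = 2 × 33.18 = 66.4.
Round up to the next whole participant.

n = 67 per group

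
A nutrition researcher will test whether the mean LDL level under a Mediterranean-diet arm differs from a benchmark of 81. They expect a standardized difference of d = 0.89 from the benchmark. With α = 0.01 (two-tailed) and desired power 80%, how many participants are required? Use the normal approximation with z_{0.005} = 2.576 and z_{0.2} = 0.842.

For a one-sample test: n = ((z_{α/2} + z_β) / d)².
z_{α/2} + z_β = 2.576 + 0.842 = 3.418.
n = (3.418 / 0.89)² = 3.840² = 14.75.
Round up.

n = 15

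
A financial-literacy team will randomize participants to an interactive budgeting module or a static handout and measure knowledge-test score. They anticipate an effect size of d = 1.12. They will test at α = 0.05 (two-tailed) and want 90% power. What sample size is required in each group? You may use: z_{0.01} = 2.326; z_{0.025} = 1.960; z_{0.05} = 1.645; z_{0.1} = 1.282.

For two independent groups with equal n: n = 2·((z_{α/2} + z_β) / d)².
z_{α/2} + z_β = 1.960 + 1.282 = 3.242.
n = 2 × (3.242 / 1.12)² = 2 × 2.895² = 2 × 8.38 = 16.8.
Round up to the next whole participant.

n = 17 per group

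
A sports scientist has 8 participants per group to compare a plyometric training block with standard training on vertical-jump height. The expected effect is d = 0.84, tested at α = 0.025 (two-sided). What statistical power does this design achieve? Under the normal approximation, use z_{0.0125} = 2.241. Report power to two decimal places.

power ≈ 0.29

For two equal groups, power = Φ(d·√(n/2) − z_{α/2}).
d·√(n/2) = 0.84 × √(8/2) = 0.84 × 2.000 = 1.680.
z_β = 1.680 − 2.241 = -0.561.
Power = Φ(-0.561) = 0.287.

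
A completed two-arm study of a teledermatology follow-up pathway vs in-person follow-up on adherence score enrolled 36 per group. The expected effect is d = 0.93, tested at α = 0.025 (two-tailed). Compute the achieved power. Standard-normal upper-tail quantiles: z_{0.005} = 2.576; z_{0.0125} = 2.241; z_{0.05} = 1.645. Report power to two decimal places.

power ≈ 0.96

For two equal groups, power = Φ(d·√(n/2) − z_{α/2}).
d·√(n/2) = 0.93 × √(36/2) = 0.93 × 4.243 = 3.946.
z_β = 3.946 − 2.241 = 1.705.
Power = Φ(1.705) = 0.956.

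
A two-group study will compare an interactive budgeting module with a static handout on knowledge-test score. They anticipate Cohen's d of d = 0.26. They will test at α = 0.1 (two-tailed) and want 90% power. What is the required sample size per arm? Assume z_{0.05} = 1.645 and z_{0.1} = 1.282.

n = 254 per group

For two independent groups with equal n: n = 2·((z_{α/2} + z_β) / d)².
z_{α/2} + z_β = 1.645 + 1.282 = 2.927.
n = 2 × (2.927 / 0.26)² = 2 × 11.258² = 2 × 126.74 = 253.5.
Round up to the next whole participant.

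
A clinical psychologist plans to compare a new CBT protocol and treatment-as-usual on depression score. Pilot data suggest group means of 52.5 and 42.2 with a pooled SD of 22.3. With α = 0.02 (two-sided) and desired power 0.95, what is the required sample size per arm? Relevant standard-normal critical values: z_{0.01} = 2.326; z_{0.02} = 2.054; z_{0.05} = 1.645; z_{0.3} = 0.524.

n = 148 per group

Cohen's d = |M₁ − M₂| / SD_pooled = |52.5 − 42.2| / 22.3 = 10.3 / 22.3 = 0.462.
For two independent groups with equal n: n = 2·((z_{α/2} + z_β) / d)².
z_{α/2} + z_β = 2.326 + 1.645 = 3.971.
n = 2 × (3.971 / 0.462)² = 2 × 8.595² = 2 × 73.88 = 147.8.
Round up to the next whole participant.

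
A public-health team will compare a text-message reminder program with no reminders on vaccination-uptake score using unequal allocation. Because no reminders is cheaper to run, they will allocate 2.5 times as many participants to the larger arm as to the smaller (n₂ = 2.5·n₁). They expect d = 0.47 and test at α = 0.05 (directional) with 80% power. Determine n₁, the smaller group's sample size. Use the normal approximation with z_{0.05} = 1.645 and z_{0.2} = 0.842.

n₁ = 40

With allocation ratio k = n₂/n₁ = 2.5, Var(x̄₁−x̄₂) = σ²(1/n₁ + 1/(k·n₁)) = σ²·(k+1)/(k·n₁).
So n₁ = (1 + 1/k)·((z_{α} + z_β)/d)² = 1.400 × (2.487/0.47)².
n₁ = 1.400 × 28.00 = 39.2.
Round up: n₁ = 40, giving n₂ = 2.5 × 40 = 100.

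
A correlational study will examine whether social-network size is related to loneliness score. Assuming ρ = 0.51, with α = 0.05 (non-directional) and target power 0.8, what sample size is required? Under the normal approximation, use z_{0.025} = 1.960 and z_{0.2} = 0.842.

Fisher's z: C = ½·ln((1+r)/(1−r)) = ½·ln(3.0816) = 0.5627.
n = ((z_{α/2} + z_β)/C)² + 3.
(1.960 + 0.842) / 0.5627 = 2.802 / 0.5627 = 4.980.
n = 4.980² + 3 = 24.80 + 3 = 27.8.
Round up.

n = 28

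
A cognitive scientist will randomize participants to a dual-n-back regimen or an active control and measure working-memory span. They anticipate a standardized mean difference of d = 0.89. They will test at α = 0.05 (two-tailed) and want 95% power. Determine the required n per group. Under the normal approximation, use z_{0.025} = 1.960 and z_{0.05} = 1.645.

For two independent groups with equal n: n = 2·((z_{α/2} + z_β) / d)².
z_{α/2} + z_β = 1.960 + 1.645 = 3.605.
n = 2 × (3.605 / 0.89)² = 2 × 4.051² = 2 × 16.41 = 32.8.
Round up to the next whole participant.

n = 33 per group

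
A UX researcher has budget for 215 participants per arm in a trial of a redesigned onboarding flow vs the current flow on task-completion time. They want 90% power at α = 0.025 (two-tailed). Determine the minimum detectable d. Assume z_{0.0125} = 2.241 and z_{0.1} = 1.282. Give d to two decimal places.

d_min ≈ 0.34

For two independent groups of n = 215 each: d_min = (z_{α/2} + z_β)·√(2/n).
z-sum = 2.241 + 1.282 = 3.523.
d_min = 3.523 × √(2/215) = 3.523 × 0.0964 = 0.340.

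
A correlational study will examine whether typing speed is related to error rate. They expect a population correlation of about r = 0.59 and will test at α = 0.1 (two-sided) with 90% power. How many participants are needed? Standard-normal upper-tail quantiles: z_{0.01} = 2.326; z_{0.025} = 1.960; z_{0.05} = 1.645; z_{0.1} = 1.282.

Fisher's z: C = ½·ln((1+r)/(1−r)) = ½·ln(3.8780) = 0.6777.
n = ((z_{α/2} + z_β)/C)² + 3.
(1.645 + 1.282) / 0.6777 = 2.927 / 0.6777 = 4.319.
n = 4.319² + 3 = 18.65 + 3 = 21.7.
Round up.

n = 22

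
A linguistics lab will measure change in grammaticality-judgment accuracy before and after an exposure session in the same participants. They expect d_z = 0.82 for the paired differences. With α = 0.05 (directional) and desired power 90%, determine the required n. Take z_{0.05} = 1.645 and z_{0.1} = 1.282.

For a paired (one-sample on differences) test: n = ((z_{α} + z_β) / d)².
z_{α} + z_β = 1.645 + 1.282 = 2.927.
n = (2.927 / 0.82)² = 3.570² = 12.74.
Round up.

n = 13 pairs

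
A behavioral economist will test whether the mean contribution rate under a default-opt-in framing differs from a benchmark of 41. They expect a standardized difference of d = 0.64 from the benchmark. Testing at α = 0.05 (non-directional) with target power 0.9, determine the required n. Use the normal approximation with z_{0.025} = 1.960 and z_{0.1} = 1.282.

n = 26

For a one-sample test: n = ((z_{α/2} + z_β) / d)².
z_{α/2} + z_β = 1.960 + 1.282 = 3.242.
n = (3.242 / 0.64)² = 5.066² = 25.66.
Round up.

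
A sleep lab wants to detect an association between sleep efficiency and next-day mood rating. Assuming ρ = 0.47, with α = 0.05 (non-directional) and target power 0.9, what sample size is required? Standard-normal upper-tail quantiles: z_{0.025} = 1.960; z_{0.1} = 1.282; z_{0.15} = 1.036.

Fisher's z: C = ½·ln((1+r)/(1−r)) = ½·ln(2.7736) = 0.5101.
n = ((z_{α/2} + z_β)/C)² + 3.
(1.960 + 1.282) / 0.5101 = 3.242 / 0.5101 = 6.356.
n = 6.356² + 3 = 40.39 + 3 = 43.4.
Round up.

n = 44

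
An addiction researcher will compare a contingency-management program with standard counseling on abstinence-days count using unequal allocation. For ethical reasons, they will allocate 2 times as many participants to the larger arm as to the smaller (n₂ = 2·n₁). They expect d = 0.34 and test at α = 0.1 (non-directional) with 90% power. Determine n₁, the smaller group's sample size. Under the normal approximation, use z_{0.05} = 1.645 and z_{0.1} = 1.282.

n₁ = 112

With allocation ratio k = n₂/n₁ = 2, Var(x̄₁−x̄₂) = σ²(1/n₁ + 1/(k·n₁)) = σ²·(k+1)/(k·n₁).
So n₁ = (1 + 1/k)·((z_{α/2} + z_β)/d)² = 1.500 × (2.927/0.34)².
n₁ = 1.500 × 74.11 = 111.2.
Round up: n₁ = 112, giving n₂ = 2 × 112 = 224.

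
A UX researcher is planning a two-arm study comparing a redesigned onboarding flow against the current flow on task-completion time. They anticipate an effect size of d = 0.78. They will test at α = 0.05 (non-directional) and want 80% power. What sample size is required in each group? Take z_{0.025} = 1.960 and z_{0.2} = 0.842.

n = 26 per group

For two independent groups with equal n: n = 2·((z_{α/2} + z_β) / d)².
z_{α/2} + z_β = 1.960 + 0.842 = 2.802.
n = 2 × (2.802 / 0.78)² = 2 × 3.592² = 2 × 12.90 = 25.8.
Round up to the next whole participant.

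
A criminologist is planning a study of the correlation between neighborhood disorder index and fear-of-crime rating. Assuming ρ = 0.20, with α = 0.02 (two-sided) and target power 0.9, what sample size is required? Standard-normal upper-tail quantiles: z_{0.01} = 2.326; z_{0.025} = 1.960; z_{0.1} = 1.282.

n = 320

Fisher's z: C = ½·ln((1+r)/(1−r)) = ½·ln(1.5000) = 0.2027.
n = ((z_{α/2} + z_β)/C)² + 3.
(2.326 + 1.282) / 0.2027 = 3.608 / 0.2027 = 17.800.
n = 17.800² + 3 = 316.83 + 3 = 319.8.
Round up.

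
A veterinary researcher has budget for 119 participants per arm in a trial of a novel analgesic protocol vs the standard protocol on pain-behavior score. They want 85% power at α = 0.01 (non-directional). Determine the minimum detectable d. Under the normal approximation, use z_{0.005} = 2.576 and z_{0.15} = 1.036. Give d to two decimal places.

For two independent groups of n = 119 each: d_min = (z_{α/2} + z_β)·√(2/n).
z-sum = 2.576 + 1.036 = 3.612.
d_min = 3.612 × √(2/119) = 3.612 × 0.1296 = 0.468.

d_min ≈ 0.47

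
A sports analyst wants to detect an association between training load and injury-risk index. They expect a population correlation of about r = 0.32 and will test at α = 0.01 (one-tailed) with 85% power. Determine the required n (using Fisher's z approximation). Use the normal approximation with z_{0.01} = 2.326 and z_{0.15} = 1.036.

n = 106

Fisher's z: C = ½·ln((1+r)/(1−r)) = ½·ln(1.9412) = 0.3316.
n = ((z_{α} + z_β)/C)² + 3.
(2.326 + 1.036) / 0.3316 = 3.362 / 0.3316 = 10.139.
n = 10.139² + 3 = 102.79 + 3 = 105.8.
Round up.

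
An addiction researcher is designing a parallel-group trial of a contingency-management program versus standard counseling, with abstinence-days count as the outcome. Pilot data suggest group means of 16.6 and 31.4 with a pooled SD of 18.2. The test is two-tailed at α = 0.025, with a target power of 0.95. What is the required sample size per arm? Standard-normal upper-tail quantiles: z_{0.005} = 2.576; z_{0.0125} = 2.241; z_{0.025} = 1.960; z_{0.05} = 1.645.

Cohen's d = |M₁ − M₂| / SD_pooled = |16.6 − 31.4| / 18.2 = 14.8 / 18.2 = 0.813.
For two independent groups with equal n: n = 2·((z_{α/2} + z_β) / d)².
z_{α/2} + z_β = 2.241 + 1.645 = 3.886.
n = 2 × (3.886 / 0.813)² = 2 × 4.780² = 2 × 22.85 = 45.7.
Round up to the next whole participant.

n = 46 per group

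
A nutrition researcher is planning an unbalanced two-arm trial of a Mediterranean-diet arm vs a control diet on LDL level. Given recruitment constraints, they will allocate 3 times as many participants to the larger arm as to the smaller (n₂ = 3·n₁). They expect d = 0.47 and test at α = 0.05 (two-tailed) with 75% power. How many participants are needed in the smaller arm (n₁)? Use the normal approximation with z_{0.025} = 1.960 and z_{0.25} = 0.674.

n₁ = 42

With allocation ratio k = n₂/n₁ = 3, Var(x̄₁−x̄₂) = σ²(1/n₁ + 1/(k·n₁)) = σ²·(k+1)/(k·n₁).
So n₁ = (1 + 1/k)·((z_{α/2} + z_β)/d)² = 1.333 × (2.634/0.47)².
n₁ = 1.333 × 31.41 = 41.9.
Round up: n₁ = 42, giving n₂ = 3 × 42 = 126.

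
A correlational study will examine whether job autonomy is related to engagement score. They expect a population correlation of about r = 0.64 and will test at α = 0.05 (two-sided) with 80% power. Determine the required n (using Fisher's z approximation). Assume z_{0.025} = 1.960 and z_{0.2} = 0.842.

n = 17

Fisher's z: C = ½·ln((1+r)/(1−r)) = ½·ln(4.5556) = 0.7582.
n = ((z_{α/2} + z_β)/C)² + 3.
(1.960 + 0.842) / 0.7582 = 2.802 / 0.7582 = 3.696.
n = 3.696² + 3 = 13.66 + 3 = 16.7.
Round up.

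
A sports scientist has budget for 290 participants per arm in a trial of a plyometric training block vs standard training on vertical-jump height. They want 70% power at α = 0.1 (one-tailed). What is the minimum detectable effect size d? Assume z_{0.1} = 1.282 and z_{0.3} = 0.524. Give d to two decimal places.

For two independent groups of n = 290 each: d_min = (z_{α} + z_β)·√(2/n).
z-sum = 1.282 + 0.524 = 1.806.
d_min = 1.806 × √(2/290) = 1.806 × 0.0830 = 0.150.

d_min ≈ 0.15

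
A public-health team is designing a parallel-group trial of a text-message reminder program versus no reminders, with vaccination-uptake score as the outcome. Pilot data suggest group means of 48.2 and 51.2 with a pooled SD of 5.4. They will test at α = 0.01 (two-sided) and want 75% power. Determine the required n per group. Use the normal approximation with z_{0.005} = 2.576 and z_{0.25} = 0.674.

n = 69 per group

Cohen's d = |M₁ − M₂| / SD_pooled = |48.2 − 51.2| / 5.4 = 3.0 / 5.4 = 0.556.
For two independent groups with equal n: n = 2·((z_{α/2} + z_β) / d)².
z_{α/2} + z_β = 2.576 + 0.674 = 3.250.
n = 2 × (3.250 / 0.556)² = 2 × 5.845² = 2 × 34.17 = 68.3.
Round up to the next whole participant.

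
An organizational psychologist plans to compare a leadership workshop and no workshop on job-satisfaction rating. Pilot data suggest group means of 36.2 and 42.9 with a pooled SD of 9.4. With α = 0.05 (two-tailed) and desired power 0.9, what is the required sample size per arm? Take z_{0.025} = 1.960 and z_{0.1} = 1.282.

Cohen's d = |M₁ − M₂| / SD_pooled = |36.2 − 42.9| / 9.4 = 6.7 / 9.4 = 0.713.
For two independent groups with equal n: n = 2·((z_{α/2} + z_β) / d)².
z_{α/2} + z_β = 1.960 + 1.282 = 3.242.
n = 2 × (3.242 / 0.713)² = 2 × 4.547² = 2 × 20.68 = 41.4.
Round up to the next whole participant.

n = 42 per group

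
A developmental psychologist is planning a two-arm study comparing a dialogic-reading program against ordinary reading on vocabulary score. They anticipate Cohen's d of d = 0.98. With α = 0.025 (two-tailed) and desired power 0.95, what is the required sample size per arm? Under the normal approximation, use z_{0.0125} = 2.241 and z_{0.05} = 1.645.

n = 32 per group

For two independent groups with equal n: n = 2·((z_{α/2} + z_β) / d)².
z_{α/2} + z_β = 2.241 + 1.645 = 3.886.
n = 2 × (3.886 / 0.98)² = 2 × 3.965² = 2 × 15.72 = 31.4.
Round up to the next whole participant.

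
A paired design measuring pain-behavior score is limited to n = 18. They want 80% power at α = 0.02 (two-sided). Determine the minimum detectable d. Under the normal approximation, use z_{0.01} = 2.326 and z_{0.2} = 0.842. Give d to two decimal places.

d_min ≈ 0.75

For a single sample (or paired design) of n = 18: d_min = (z_{α/2} + z_β)/√n.
z-sum = 2.326 + 0.842 = 3.168.
d_min = 3.168 / √18 = 3.168 / 4.243 = 0.747.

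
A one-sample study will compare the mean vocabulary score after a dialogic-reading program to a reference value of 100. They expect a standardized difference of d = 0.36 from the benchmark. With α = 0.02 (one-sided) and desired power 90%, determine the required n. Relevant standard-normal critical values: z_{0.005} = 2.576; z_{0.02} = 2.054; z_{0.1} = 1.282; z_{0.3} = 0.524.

For a one-sample test: n = ((z_{α} + z_β) / d)².
z_{α} + z_β = 2.054 + 1.282 = 3.336.
n = (3.336 / 0.36)² = 9.267² = 85.87.
Round up.

n = 86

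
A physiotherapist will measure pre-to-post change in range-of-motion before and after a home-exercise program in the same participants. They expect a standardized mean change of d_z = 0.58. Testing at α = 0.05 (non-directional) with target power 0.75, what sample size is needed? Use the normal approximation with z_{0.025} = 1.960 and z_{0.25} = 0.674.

n = 21 pairs

For a paired (one-sample on differences) test: n = ((z_{α/2} + z_β) / d)².
z_{α/2} + z_β = 1.960 + 0.674 = 2.634.
n = (2.634 / 0.58)² = 4.541² = 20.62.
Round up.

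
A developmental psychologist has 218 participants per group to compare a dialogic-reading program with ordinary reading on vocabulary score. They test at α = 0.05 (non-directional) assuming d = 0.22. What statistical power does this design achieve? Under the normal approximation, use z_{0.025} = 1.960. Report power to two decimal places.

power ≈ 0.63

For two equal groups, power = Φ(d·√(n/2) − z_{α/2}).
d·√(n/2) = 0.22 × √(218/2) = 0.22 × 10.440 = 2.297.
z_β = 2.297 − 1.960 = 0.337.
Power = Φ(0.337) = 0.632.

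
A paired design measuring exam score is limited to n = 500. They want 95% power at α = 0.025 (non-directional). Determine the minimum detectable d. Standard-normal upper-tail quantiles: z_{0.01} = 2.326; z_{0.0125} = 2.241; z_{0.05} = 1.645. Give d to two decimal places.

For a single sample (or paired design) of n = 500: d_min = (z_{α/2} + z_β)/√n.
z-sum = 2.241 + 1.645 = 3.886.
d_min = 3.886 / √500 = 3.886 / 22.361 = 0.174.

d_min ≈ 0.17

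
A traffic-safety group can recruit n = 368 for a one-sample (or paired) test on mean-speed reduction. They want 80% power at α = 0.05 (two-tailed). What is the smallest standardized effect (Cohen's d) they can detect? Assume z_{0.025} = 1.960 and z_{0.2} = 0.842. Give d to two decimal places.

For a single sample (or paired design) of n = 368: d_min = (z_{α/2} + z_β)/√n.
z-sum = 1.960 + 0.842 = 2.802.
d_min = 2.802 / √368 = 2.802 / 19.183 = 0.146.

d_min ≈ 0.15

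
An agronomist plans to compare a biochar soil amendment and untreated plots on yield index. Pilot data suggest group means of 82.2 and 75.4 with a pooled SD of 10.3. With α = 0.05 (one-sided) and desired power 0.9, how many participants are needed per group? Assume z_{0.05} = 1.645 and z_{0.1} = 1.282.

Cohen's d = |M₁ − M₂| / SD_pooled = |82.2 − 75.4| / 10.3 = 6.8 / 10.3 = 0.660.
For two independent groups with equal n: n = 2·((z_{α} + z_β) / d)².
z_{α} + z_β = 1.645 + 1.282 = 2.927.
n = 2 × (2.927 / 0.660)² = 2 × 4.435² = 2 × 19.67 = 39.3.
Round up to the next whole participant.

n = 40 per group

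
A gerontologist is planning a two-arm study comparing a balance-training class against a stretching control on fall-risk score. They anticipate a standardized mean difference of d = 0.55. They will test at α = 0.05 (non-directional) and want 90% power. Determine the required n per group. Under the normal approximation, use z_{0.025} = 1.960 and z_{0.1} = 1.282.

n = 70 per group

For two independent groups with equal n: n = 2·((z_{α/2} + z_β) / d)².
z_{α/2} + z_β = 1.960 + 1.282 = 3.242.
n = 2 × (3.242 / 0.55)² = 2 × 5.895² = 2 × 34.75 = 69.5.
Round up to the next whole participant.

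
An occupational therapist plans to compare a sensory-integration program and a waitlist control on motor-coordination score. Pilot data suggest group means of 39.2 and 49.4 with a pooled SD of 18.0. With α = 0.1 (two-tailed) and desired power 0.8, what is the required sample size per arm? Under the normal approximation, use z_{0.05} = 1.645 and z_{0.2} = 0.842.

Cohen's d = |M₁ − M₂| / SD_pooled = |39.2 − 49.4| / 18.0 = 10.2 / 18.0 = 0.567.
For two independent groups with equal n: n = 2·((z_{α/2} + z_β) / d)².
z_{α/2} + z_β = 1.645 + 0.842 = 2.487.
n = 2 × (2.487 / 0.567)² = 2 × 4.386² = 2 × 19.24 = 38.5.
Round up to the next whole participant.

n = 39 per group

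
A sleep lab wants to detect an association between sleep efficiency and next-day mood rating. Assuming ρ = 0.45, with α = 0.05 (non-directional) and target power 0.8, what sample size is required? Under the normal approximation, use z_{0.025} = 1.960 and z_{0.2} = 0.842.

Fisher's z: C = ½·ln((1+r)/(1−r)) = ½·ln(2.6364) = 0.4847.
n = ((z_{α/2} + z_β)/C)² + 3.
(1.960 + 0.842) / 0.4847 = 2.802 / 0.4847 = 5.781.
n = 5.781² + 3 = 33.42 + 3 = 36.4.
Round up.

n = 37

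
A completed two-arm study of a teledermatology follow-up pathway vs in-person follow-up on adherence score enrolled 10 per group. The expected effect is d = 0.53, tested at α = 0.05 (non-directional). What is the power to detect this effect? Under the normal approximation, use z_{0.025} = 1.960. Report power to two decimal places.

For two equal groups, power = Φ(d·√(n/2) − z_{α/2}).
d·√(n/2) = 0.53 × √(10/2) = 0.53 × 2.236 = 1.185.
z_β = 1.185 − 1.960 = -0.775.
Power = Φ(-0.775) = 0.219.

power ≈ 0.22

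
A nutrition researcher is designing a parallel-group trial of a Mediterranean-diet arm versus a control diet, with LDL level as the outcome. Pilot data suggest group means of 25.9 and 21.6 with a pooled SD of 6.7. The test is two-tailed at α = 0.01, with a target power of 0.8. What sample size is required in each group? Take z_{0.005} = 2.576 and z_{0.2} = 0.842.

Cohen's d = |M₁ − M₂| / SD_pooled = |25.9 − 21.6| / 6.7 = 4.3 / 6.7 = 0.642.
For two independent groups with equal n: n = 2·((z_{α/2} + z_β) / d)².
z_{α/2} + z_β = 2.576 + 0.842 = 3.418.
n = 2 × (3.418 / 0.642)² = 2 × 5.324² = 2 × 28.34 = 56.7.
Round up to the next whole participant.

n = 57 per group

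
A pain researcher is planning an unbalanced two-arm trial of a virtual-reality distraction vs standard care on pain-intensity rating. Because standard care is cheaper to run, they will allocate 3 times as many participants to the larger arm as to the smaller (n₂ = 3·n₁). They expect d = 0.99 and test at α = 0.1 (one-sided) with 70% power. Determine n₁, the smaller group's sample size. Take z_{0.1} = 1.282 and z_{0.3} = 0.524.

n₁ = 5

With allocation ratio k = n₂/n₁ = 3, Var(x̄₁−x̄₂) = σ²(1/n₁ + 1/(k·n₁)) = σ²·(k+1)/(k·n₁).
So n₁ = (1 + 1/k)·((z_{α} + z_β)/d)² = 1.333 × (1.806/0.99)².
n₁ = 1.333 × 3.33 = 4.4.
Round up: n₁ = 5, giving n₂ = 3 × 5 = 15.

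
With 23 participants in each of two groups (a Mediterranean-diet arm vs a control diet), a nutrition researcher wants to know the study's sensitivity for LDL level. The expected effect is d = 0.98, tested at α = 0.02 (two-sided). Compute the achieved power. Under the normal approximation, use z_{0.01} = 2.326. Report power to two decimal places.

power ≈ 0.84

For two equal groups, power = Φ(d·√(n/2) − z_{α/2}).
d·√(n/2) = 0.98 × √(23/2) = 0.98 × 3.391 = 3.323.
z_β = 3.323 − 2.326 = 0.997.
Power = Φ(0.997) = 0.841.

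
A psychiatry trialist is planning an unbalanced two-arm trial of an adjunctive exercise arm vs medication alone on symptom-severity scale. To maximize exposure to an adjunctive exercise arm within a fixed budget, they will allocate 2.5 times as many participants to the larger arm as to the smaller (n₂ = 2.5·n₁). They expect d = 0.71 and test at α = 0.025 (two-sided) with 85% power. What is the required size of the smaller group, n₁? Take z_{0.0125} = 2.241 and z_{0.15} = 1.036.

n₁ = 30

With allocation ratio k = n₂/n₁ = 2.5, Var(x̄₁−x̄₂) = σ²(1/n₁ + 1/(k·n₁)) = σ²·(k+1)/(k·n₁).
So n₁ = (1 + 1/k)·((z_{α/2} + z_β)/d)² = 1.400 × (3.277/0.71)².
n₁ = 1.400 × 21.30 = 29.8.
Round up: n₁ = 30, giving n₂ = 2.5 × 30 = 75.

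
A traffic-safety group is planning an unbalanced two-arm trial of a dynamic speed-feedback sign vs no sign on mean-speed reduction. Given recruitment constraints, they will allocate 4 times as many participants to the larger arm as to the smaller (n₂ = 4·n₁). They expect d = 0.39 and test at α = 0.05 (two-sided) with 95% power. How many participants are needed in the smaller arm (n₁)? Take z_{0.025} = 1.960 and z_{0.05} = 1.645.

n₁ = 107

With allocation ratio k = n₂/n₁ = 4, Var(x̄₁−x̄₂) = σ²(1/n₁ + 1/(k·n₁)) = σ²·(k+1)/(k·n₁).
So n₁ = (1 + 1/k)·((z_{α/2} + z_β)/d)² = 1.250 × (3.605/0.39)².
n₁ = 1.250 × 85.44 = 106.8.
Round up: n₁ = 107, giving n₂ = 4 × 107 = 428.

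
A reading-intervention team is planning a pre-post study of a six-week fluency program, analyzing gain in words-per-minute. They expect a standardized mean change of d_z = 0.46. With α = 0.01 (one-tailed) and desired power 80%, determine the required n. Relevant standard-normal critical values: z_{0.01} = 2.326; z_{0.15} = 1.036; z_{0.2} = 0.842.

For a paired (one-sample on differences) test: n = ((z_{α} + z_β) / d)².
z_{α} + z_β = 2.326 + 0.842 = 3.168.
n = (3.168 / 0.46)² = 6.887² = 47.43.
Round up.

n = 48 pairs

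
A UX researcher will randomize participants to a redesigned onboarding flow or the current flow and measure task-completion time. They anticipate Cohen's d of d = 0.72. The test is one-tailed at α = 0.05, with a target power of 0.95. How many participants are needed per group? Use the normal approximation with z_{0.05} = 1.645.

For two independent groups with equal n: n = 2·((z_{α} + z_β) / d)².
z_{α} + z_β = 1.645 + 1.645 = 3.290.
n = 2 × (3.290 / 0.72)² = 2 × 4.569² = 2 × 20.88 = 41.8.
Round up to the next whole participant.

n = 42 per group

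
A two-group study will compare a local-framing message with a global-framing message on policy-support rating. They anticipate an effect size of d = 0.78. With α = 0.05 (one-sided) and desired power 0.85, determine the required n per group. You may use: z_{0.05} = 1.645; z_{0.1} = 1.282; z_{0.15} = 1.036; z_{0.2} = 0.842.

n = 24 per group

For two independent groups with equal n: n = 2·((z_{α} + z_β) / d)².
z_{α} + z_β = 1.645 + 1.036 = 2.681.
n = 2 × (2.681 / 0.78)² = 2 × 3.437² = 2 × 11.81 = 23.6.
Round up to the next whole participant.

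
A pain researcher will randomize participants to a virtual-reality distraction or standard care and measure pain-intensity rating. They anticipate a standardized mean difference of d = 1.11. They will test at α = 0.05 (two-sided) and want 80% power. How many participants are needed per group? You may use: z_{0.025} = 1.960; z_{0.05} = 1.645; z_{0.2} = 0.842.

For two independent groups with equal n: n = 2·((z_{α/2} + z_β) / d)².
z_{α/2} + z_β = 1.960 + 0.842 = 2.802.
n = 2 × (2.802 / 1.11)² = 2 × 2.524² = 2 × 6.37 = 12.7.
Round up to the next whole participant.

n = 13 per group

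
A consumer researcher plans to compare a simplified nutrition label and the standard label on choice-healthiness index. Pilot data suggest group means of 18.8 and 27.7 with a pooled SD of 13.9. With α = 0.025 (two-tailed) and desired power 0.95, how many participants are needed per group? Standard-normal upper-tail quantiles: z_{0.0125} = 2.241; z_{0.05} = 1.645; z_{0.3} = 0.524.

n = 74 per group

Cohen's d = |M₁ − M₂| / SD_pooled = |18.8 − 27.7| / 13.9 = 8.9 / 13.9 = 0.640.
For two independent groups with equal n: n = 2·((z_{α/2} + z_β) / d)².
z_{α/2} + z_β = 2.241 + 1.645 = 3.886.
n = 2 × (3.886 / 0.640)² = 2 × 6.072² = 2 × 36.87 = 73.7.
Round up to the next whole participant.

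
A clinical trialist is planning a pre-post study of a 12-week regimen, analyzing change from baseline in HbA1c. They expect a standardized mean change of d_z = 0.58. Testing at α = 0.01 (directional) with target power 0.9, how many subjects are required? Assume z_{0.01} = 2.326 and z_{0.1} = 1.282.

For a paired (one-sample on differences) test: n = ((z_{α} + z_β) / d)².
z_{α} + z_β = 2.326 + 1.282 = 3.608.
n = (3.608 / 0.58)² = 6.221² = 38.70.
Round up.

n = 39 pairs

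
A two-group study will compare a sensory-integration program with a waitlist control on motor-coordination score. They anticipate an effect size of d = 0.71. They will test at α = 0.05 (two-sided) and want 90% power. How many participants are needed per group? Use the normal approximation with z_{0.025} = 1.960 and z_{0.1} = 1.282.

For two independent groups with equal n: n = 2·((z_{α/2} + z_β) / d)².
z_{α/2} + z_β = 1.960 + 1.282 = 3.242.
n = 2 × (3.242 / 0.71)² = 2 × 4.566² = 2 × 20.85 = 41.7.
Round up to the next whole participant.

n = 42 per group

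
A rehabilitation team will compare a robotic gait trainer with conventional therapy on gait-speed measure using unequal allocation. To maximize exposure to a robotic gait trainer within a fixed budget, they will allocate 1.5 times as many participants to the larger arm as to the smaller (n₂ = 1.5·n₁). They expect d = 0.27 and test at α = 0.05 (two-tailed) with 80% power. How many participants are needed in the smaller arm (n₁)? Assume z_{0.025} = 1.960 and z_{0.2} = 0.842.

With allocation ratio k = n₂/n₁ = 1.5, Var(x̄₁−x̄₂) = σ²(1/n₁ + 1/(k·n₁)) = σ²·(k+1)/(k·n₁).
So n₁ = (1 + 1/k)·((z_{α/2} + z_β)/d)² = 1.667 × (2.802/0.27)².
n₁ = 1.667 × 107.70 = 179.5.
Round up: n₁ = 180, giving n₂ = 1.5 × 180 = 270.

n₁ = 180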